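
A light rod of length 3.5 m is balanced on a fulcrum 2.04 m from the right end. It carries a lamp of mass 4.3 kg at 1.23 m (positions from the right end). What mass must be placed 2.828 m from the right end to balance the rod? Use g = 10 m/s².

About the fulcrum (at 2.04 m from the right end):
Lamp: 4.3 × 10 = 43 N down at 1.23 m → arm 0.81 m, τ = 43 × 0.81 = 34.83 N·m clockwise.
Net moment of known loads = 34.83 N·m clockwise.
An unknown mass m at 2.828 m has arm 0.788 m; its moment is m·g·0.788 counterclockwise.
Στ = 0 ⇒ m × 10 × 0.788 = 34.83 ⇒ m = 34.83 / (10 × 0.788) = 4.42 kg.

m ≈ 4.42 kg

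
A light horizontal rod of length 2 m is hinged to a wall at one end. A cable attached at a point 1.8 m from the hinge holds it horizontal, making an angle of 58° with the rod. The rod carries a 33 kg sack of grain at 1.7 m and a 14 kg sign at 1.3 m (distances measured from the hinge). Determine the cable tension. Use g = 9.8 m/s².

T ≈ 477 N

Taking torques about the hinge:
Sack of grain: 33 × 9.8 = 323.4 N down at 1.7 m → arm 1.7 m, τ = 323.4 × 1.7 = 549.8 N·m clockwise.
Sign: 14 × 9.8 = 137.2 N down at 1.3 m → arm 1.3 m, τ = 137.2 × 1.3 = 178.4 N·m clockwise.
Total clockwise load moment = 728.2 N·m.
The cable tension T acts at 1.8 m; only its component perpendicular to the rod, T sinθ, produces torque. sin 58° = 0.848.
For rotational equilibrium, T × 1.8 × 0.848 = 728.2, so T = 728.2 / 1.526 = 477 N.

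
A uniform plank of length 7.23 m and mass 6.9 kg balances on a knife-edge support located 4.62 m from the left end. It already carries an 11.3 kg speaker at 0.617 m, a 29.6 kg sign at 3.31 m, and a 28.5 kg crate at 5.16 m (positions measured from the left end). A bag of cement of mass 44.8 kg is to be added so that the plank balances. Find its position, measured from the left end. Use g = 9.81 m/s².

Choose the knife-edge support (at 4.62 m from the left end) as the axis so the support reaction has zero arm there.
Beam weight: 6.9 × 9.81 = 67.69 N down at 3.615 m → arm 1.005 m, τ = 67.69 × 1.005 = 68.03 N·m counterclockwise.
Speaker: 11.3 × 9.81 = 110.9 N down at 0.617 m → arm 4.003 m, τ = 110.9 × 4.003 = 443.9 N·m counterclockwise.
Sign: 29.6 × 9.81 = 290.4 N down at 3.31 m → arm 1.31 m, τ = 290.4 × 1.31 = 380.4 N·m counterclockwise.
Crate: 28.5 × 9.81 = 279.6 N down at 5.16 m → arm 0.54 m, τ = 279.6 × 0.54 = 151 N·m clockwise.
Net moment of existing loads = 741.3 N·m counterclockwise.
The bag of cement weighs 44.8 × 9.81 = 439.5 N and must supply an equal clockwise moment, so its lever arm about the knife-edge support is 741.3 / 439.5 = 1.69 m.
That puts it at 4.62 + 1.69 = 6.31 m from the left end.

x ≈ 6.31 m from the left end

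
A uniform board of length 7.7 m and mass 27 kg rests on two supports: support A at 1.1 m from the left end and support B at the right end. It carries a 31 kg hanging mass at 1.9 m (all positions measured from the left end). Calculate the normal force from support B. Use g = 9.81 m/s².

About support A:
Beam weight: 27 × 9.81 = 264.9 N down at 3.85 m → arm 2.75 m, τ = 264.9 × 2.75 = 728.5 N·m clockwise.
Hanging mass: 31 × 9.81 = 304.1 N down at 1.9 m → arm 0.8 m, τ = 304.1 × 0.8 = 243.3 N·m clockwise.
Net load moment about support A = 971.8 N·m clockwise.
Reaction R at support B is upward at 7.7 m, arm 6.6 m → moment R × 6.6 counterclockwise.
Balancing moments: R × 6.6 = 971.8, giving R = 147 N.

R_B ≈ 147 N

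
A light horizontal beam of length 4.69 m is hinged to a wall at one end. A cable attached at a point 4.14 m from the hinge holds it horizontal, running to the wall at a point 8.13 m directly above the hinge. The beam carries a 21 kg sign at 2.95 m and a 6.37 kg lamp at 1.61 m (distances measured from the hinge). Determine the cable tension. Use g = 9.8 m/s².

Sum moments about the hinge (the unknown hinge reaction has zero arm there).
Sign: 21 × 9.8 = 205.8 N down at 2.95 m → arm 2.95 m, τ = 205.8 × 2.95 = 607.1 N·m clockwise.
Lamp: 6.37 × 9.8 = 62.43 N down at 1.61 m → arm 1.61 m, τ = 62.43 × 1.61 = 100.5 N·m clockwise.
Total clockwise load moment = 707.6 N·m.
The cable tension T acts at 4.14 m; only its component perpendicular to the beam, T sinθ, produces torque. sinθ = h/√(h²+d²) = 8.13/√(8.13²+4.14²) = 0.8911.
Setting net torque to zero: T × 4.14 × 0.8911 = 707.6 → T = 707.6 / 3.689 = 192 N.

T ≈ 192 N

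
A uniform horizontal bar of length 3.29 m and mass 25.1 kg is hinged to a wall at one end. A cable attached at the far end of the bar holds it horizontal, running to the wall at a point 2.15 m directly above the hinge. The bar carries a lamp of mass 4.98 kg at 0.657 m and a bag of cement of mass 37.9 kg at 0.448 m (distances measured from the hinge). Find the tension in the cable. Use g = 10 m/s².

T ≈ 342 N

Taking torques about the hinge:
Beam weight: 25.1 × 10 = 251 N down at 1.645 m → arm 1.645 m, τ = 251 × 1.645 = 412.9 N·m clockwise.
Lamp: 4.98 × 10 = 49.8 N down at 0.657 m → arm 0.657 m, τ = 49.8 × 0.657 = 32.72 N·m clockwise.
Bag of cement: 37.9 × 10 = 379 N down at 0.448 m → arm 0.448 m, τ = 379 × 0.448 = 169.8 N·m clockwise.
Total clockwise load moment = 615.4 N·m.
The cable tension T acts at 3.29 m; only its component perpendicular to the bar, T sinθ, produces torque. sinθ = h/√(h²+d²) = 2.15/√(2.15²+3.29²) = 0.547.
Στ = 0 ⇒ T × 3.29 × 0.547 = 615.4 ⇒ T = 615.4 / 1.8 = 342 N.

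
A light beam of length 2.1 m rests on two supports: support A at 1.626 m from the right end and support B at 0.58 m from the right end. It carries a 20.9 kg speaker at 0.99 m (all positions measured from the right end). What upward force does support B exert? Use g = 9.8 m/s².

R_B ≈ 125 N

About support A:
Speaker: 20.9 × 9.8 = 204.8 N down at 0.99 m → arm 0.636 m, τ = 204.8 × 0.636 = 130.3 N·m clockwise.
Net load moment about support A = 130.3 N·m clockwise.
Reaction R at support B is upward at 0.58 m, arm 1.046 m → moment R × 1.046 counterclockwise.
Setting net torque to zero: R × 1.046 = 130.3 → R = 125 N.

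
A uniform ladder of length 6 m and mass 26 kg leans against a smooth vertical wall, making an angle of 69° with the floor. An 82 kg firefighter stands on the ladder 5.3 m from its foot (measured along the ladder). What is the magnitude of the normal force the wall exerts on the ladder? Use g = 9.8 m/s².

N_wall ≈ 321 N

Taking torques about the foot of the ladder:
Ladder weight 26×9.8 = 254.8 N acts at 3 m along the ladder; its horizontal arm is 3·cos69° = 1.075 m → τ = 273.9 N·m clockwise.
Firefighter: 82×9.8 = 803.6 N at 5.3 m → arm 1.899 m → τ = 1526 N·m clockwise.
Wall normal N acts horizontally at the top; its moment arm is the height L sinθ = 6·sin69° = 5.601 m, counterclockwise.
Balancing moments: N × 5.601 = 1800, giving N = 321 N.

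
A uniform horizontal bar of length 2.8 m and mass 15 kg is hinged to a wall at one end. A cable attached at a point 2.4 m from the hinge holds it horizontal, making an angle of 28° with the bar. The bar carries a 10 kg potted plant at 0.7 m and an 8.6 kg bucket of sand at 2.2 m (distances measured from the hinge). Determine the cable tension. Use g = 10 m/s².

Take moments about the hinge.
Beam weight: 15 × 10 = 150 N down at 1.4 m → arm 1.4 m, τ = 150 × 1.4 = 210 N·m clockwise.
Potted plant: 10 × 10 = 100 N down at 0.7 m → arm 0.7 m, τ = 100 × 0.7 = 70 N·m clockwise.
Bucket of sand: 8.6 × 10 = 86 N down at 2.2 m → arm 2.2 m, τ = 86 × 2.2 = 189.2 N·m clockwise.
Total clockwise load moment = 469.2 N·m.
The cable tension T acts at 2.4 m; only its component perpendicular to the bar, T sinθ, produces torque. sin 28° = 0.4695.
Στ = 0 ⇒ T × 2.4 × 0.4695 = 469.2 ⇒ T = 469.2 / 1.127 = 416 N.

T ≈ 416 N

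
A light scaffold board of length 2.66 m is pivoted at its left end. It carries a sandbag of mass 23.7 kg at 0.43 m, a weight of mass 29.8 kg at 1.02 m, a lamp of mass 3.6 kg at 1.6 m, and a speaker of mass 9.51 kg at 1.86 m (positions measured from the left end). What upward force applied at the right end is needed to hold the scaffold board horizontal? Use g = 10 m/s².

Taking torques about the left end:
Sandbag: 23.7 × 10 = 237 N down at 0.43 m → arm 0.43 m, τ = 237 × 0.43 = 101.9 N·m clockwise.
Weight: 29.8 × 10 = 298 N down at 1.02 m → arm 1.02 m, τ = 298 × 1.02 = 304 N·m clockwise.
Lamp: 3.6 × 10 = 36 N down at 1.6 m → arm 1.6 m, τ = 36 × 1.6 = 57.6 N·m clockwise.
Speaker: 9.51 × 10 = 95.1 N down at 1.86 m → arm 1.86 m, τ = 95.1 × 1.86 = 176.9 N·m clockwise.
Net moment of the loads = 640.4 N·m clockwise.
The upward force F acts at the right end, arm 2.66 m, giving F × 2.66 counterclockwise.
Στ = 0 ⇒ F × 2.66 = 640.4 ⇒ F = 640.4 / 2.66 = 241 N.

F ≈ 241 N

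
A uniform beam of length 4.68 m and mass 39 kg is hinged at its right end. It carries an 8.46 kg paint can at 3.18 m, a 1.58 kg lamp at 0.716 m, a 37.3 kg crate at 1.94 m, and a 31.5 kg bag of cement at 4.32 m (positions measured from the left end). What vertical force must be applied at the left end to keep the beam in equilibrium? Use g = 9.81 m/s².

F ≈ 469 N

Take moments about the right end.
Beam weight: 39 × 9.81 = 382.6 N down at 2.34 m → arm 2.34 m, τ = 382.6 × 2.34 = 895.3 N·m counterclockwise.
Paint can: 8.46 × 9.81 = 82.99 N down at 3.18 m → arm 1.5 m, τ = 82.99 × 1.5 = 124.5 N·m counterclockwise.
Lamp: 1.58 × 9.81 = 15.5 N down at 0.716 m → arm 3.964 m, τ = 15.5 × 3.964 = 61.44 N·m counterclockwise.
Crate: 37.3 × 9.81 = 365.9 N down at 1.94 m → arm 2.74 m, τ = 365.9 × 2.74 = 1003 N·m counterclockwise.
Bag of cement: 31.5 × 9.81 = 309 N down at 4.32 m → arm 0.36 m, τ = 309 × 0.36 = 111.2 N·m counterclockwise.
Net moment of the loads = 2195 N·m counterclockwise.
The upward force F acts at the left end, arm 4.68 m, giving F × 4.68 clockwise.
For rotational equilibrium, F × 4.68 = 2195, so F = 2195 / 4.68 = 469 N.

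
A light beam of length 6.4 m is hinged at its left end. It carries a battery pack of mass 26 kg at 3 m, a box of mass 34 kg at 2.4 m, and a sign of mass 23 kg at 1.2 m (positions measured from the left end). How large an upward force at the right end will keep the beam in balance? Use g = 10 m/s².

F ≈ 292 N

Take moments about the left end.
Battery pack: 26 × 10 = 260 N down at 3 m → arm 3 m, τ = 260 × 3 = 780 N·m clockwise.
Box: 34 × 10 = 340 N down at 2.4 m → arm 2.4 m, τ = 340 × 2.4 = 816 N·m clockwise.
Sign: 23 × 10 = 230 N down at 1.2 m → arm 1.2 m, τ = 230 × 1.2 = 276 N·m clockwise.
Net moment of the loads = 1872 N·m clockwise.
The upward force F acts at the right end, arm 6.4 m, giving F × 6.4 counterclockwise.
Setting net torque to zero: F × 6.4 = 1872 → F = 1872 / 6.4 = 292 N.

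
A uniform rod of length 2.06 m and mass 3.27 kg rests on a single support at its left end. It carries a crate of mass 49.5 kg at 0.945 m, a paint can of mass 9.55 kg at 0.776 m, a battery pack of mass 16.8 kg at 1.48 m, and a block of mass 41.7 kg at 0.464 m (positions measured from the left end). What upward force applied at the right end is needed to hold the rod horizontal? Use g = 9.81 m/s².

Taking torques about the left end:
Beam weight: 3.27 × 9.81 = 32.08 N down at 1.03 m → arm 1.03 m, τ = 32.08 × 1.03 = 33.04 N·m clockwise.
Crate: 49.5 × 9.81 = 485.6 N down at 0.945 m → arm 0.945 m, τ = 485.6 × 0.945 = 458.9 N·m clockwise.
Paint can: 9.55 × 9.81 = 93.69 N down at 0.776 m → arm 0.776 m, τ = 93.69 × 0.776 = 72.7 N·m clockwise.
Battery pack: 16.8 × 9.81 = 164.8 N down at 1.48 m → arm 1.48 m, τ = 164.8 × 1.48 = 243.9 N·m clockwise.
Block: 41.7 × 9.81 = 409.1 N down at 0.464 m → arm 0.464 m, τ = 409.1 × 0.464 = 189.8 N·m clockwise.
Net moment of the loads = 998.3 N·m clockwise.
The upward force F acts at the right end, arm 2.06 m, giving F × 2.06 counterclockwise.
Balancing moments: F × 2.06 = 998.3, giving F = 998.3 / 2.06 = 485 N.

F ≈ 485 N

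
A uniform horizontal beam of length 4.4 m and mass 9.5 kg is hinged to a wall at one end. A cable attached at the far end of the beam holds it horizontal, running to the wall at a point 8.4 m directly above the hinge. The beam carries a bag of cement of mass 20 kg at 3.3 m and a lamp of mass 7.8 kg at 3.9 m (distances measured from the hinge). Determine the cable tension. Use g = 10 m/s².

T ≈ 301 N

Choose the hinge as the axis so the unknown hinge reaction has zero arm there.
Beam weight: 9.5 × 10 = 95 N down at 2.2 m → arm 2.2 m, τ = 95 × 2.2 = 209 N·m clockwise.
Bag of cement: 20 × 10 = 200 N down at 3.3 m → arm 3.3 m, τ = 200 × 3.3 = 660 N·m clockwise.
Lamp: 7.8 × 10 = 78 N down at 3.9 m → arm 3.9 m, τ = 78 × 3.9 = 304.2 N·m clockwise.
Total clockwise load moment = 1173 N·m.
The cable tension T acts at 4.4 m; only its component perpendicular to the beam, T sinθ, produces torque. sinθ = h/√(h²+d²) = 8.4/√(8.4²+4.4²) = 0.8858.
For rotational equilibrium, T × 4.4 × 0.8858 = 1173, so T = 1173 / 3.898 = 301 N.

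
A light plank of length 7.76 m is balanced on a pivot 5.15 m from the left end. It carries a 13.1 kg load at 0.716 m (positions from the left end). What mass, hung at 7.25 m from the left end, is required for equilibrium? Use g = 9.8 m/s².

m ≈ 27.7 kg

Choose the pivot (at 5.15 m from the left end) as the axis so the support reaction has zero arm there.
Load: 13.1 × 9.8 = 128.4 N down at 0.716 m → arm 4.434 m, τ = 128.4 × 4.434 = 569.3 N·m counterclockwise.
Net moment of known loads = 569.3 N·m counterclockwise.
An unknown mass m at 7.25 m has arm 2.1 m; its moment is m·g·2.1 clockwise.
Στ = 0 ⇒ m × 9.8 × 2.1 = 569.3 ⇒ m = 569.3 / (9.8 × 2.1) = 27.7 kg.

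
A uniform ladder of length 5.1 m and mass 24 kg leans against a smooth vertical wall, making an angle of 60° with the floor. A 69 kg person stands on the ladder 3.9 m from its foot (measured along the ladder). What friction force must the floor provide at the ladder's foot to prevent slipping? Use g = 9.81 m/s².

f ≈ 367 N

Sum moments about the foot of the ladder (the floor normal and friction both act there and drop out).
Ladder weight 24×9.81 = 235.4 N acts at 2.55 m along the ladder; its horizontal arm is 2.55·cos60° = 1.275 m → τ = 300.1 N·m clockwise.
Person: 69×9.81 = 676.9 N at 3.9 m → arm 1.95 m → τ = 1320 N·m clockwise.
Wall normal N acts horizontally at the top; its moment arm is the height L sinθ = 5.1·sin60° = 4.417 m, counterclockwise.
Στ = 0 ⇒ N × 4.417 = 1620 ⇒ N = 367 N.
ΣFx = 0: friction at the foot balances the wall's push, so f = N_wall = 367 N.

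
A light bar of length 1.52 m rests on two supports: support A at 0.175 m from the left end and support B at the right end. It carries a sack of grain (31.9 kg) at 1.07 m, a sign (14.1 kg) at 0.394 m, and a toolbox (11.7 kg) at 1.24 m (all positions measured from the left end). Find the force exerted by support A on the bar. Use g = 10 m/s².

R_A ≈ 249 N

Choose support B as the axis so its reaction then has zero moment arm.
Sack of grain: 31.9 × 10 = 319 N down at 1.07 m → arm 0.45 m, τ = 319 × 0.45 = 143.6 N·m counterclockwise.
Sign: 14.1 × 10 = 141 N down at 0.394 m → arm 1.126 m, τ = 141 × 1.126 = 158.8 N·m counterclockwise.
Toolbox: 11.7 × 10 = 117 N down at 1.24 m → arm 0.28 m, τ = 117 × 0.28 = 32.76 N·m counterclockwise.
Net load moment about support B = 335.2 N·m counterclockwise.
Reaction R at support A is upward at 0.175 m, arm 1.345 m → moment R × 1.345 clockwise.
For rotational equilibrium, R × 1.345 = 335.2, so R = 249 N.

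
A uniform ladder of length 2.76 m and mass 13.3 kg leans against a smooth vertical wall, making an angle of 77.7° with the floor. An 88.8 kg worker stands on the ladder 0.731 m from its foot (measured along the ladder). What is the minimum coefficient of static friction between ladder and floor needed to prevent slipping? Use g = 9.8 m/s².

μ_min ≈ 0.0644

Taking torques about the foot of the ladder:
Ladder weight 13.3×9.8 = 130.3 N acts at 1.38 m along the ladder; its horizontal arm is 1.38·cos77.7° = 0.294 m → τ = 38.31 N·m clockwise.
Worker: 88.8×9.8 = 870.2 N at 0.731 m → arm 0.1557 m → τ = 135.5 N·m clockwise.
Wall normal N acts horizontally at the top; its moment arm is the height L sinθ = 2.76·sin77.7° = 2.697 m, counterclockwise.
For rotational equilibrium, N × 2.697 = 173.8, so N = 64.44 N.
ΣFx = 0 ⇒ f = N_wall = 64.44 N. ΣFy = 0 ⇒ N_floor = 1000 N.
μ_min = f / N_floor = 64.44 / 1000 = 0.0644.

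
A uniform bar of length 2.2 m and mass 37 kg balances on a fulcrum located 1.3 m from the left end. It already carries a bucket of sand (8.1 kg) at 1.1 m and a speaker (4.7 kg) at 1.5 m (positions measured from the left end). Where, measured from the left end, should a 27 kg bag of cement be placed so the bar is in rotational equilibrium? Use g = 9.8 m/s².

x ≈ 1.6 m from the left end

Taking torques about the fulcrum (at 1.3 m from the left end):
Beam weight: 37 × 9.8 = 362.6 N down at 1.1 m → arm 0.2 m, τ = 362.6 × 0.2 = 72.52 N·m counterclockwise.
Bucket of sand: 8.1 × 9.8 = 79.38 N down at 1.1 m → arm 0.2 m, τ = 79.38 × 0.2 = 15.88 N·m counterclockwise.
Speaker: 4.7 × 9.8 = 46.06 N down at 1.5 m → arm 0.2 m, τ = 46.06 × 0.2 = 9.212 N·m clockwise.
Net moment of existing loads = 79.19 N·m counterclockwise.
The bag of cement weighs 27 × 9.8 = 264.6 N and must supply an equal clockwise moment, so its lever arm about the fulcrum is 79.19 / 264.6 = 0.299 m.
That puts it at 1.3 + 0.299 = 1.6 m from the left end.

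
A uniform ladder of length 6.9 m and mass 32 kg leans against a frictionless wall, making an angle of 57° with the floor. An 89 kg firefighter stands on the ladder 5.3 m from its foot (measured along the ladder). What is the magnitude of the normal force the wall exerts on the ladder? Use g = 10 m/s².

Take moments about the foot of the ladder.
Ladder weight 32×10 = 320 N acts at 3.45 m along the ladder; its horizontal arm is 3.45·cos57° = 1.879 m → τ = 601.3 N·m clockwise.
Firefighter: 89×10 = 890 N at 5.3 m → arm 2.887 m → τ = 2569 N·m clockwise.
Wall normal N acts horizontally at the top; its moment arm is the height L sinθ = 6.9·sin57° = 5.787 m, counterclockwise.
Στ = 0 ⇒ N × 5.787 = 3170 ⇒ N = 548 N.

N_wall ≈ 548 N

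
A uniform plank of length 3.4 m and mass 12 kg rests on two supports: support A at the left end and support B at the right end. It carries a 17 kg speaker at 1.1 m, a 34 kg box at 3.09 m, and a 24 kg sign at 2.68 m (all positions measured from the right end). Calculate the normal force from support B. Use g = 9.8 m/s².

Sum moments about support A (its reaction then has zero moment arm).
Beam weight: 12 × 9.8 = 117.6 N down at 1.7 m → arm 1.7 m, τ = 117.6 × 1.7 = 199.9 N·m clockwise.
Speaker: 17 × 9.8 = 166.6 N down at 1.1 m → arm 2.3 m, τ = 166.6 × 2.3 = 383.2 N·m clockwise.
Box: 34 × 9.8 = 333.2 N down at 3.09 m → arm 0.31 m, τ = 333.2 × 0.31 = 103.3 N·m clockwise.
Sign: 24 × 9.8 = 235.2 N down at 2.68 m → arm 0.72 m, τ = 235.2 × 0.72 = 169.3 N·m clockwise.
Net load moment about support A = 855.7 N·m clockwise.
Reaction R at support B is upward at 0 m, arm 3.4 m → moment R × 3.4 counterclockwise.
Balancing moments: R × 3.4 = 855.7, giving R = 252 N.

R_B ≈ 252 N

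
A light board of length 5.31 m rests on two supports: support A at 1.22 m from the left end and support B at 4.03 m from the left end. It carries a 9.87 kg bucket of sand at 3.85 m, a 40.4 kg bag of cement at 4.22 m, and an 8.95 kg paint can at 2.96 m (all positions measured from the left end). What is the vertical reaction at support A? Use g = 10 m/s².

R_A ≈ 13.1 N

Take moments about support B.
Bucket of sand: 9.87 × 10 = 98.7 N down at 3.85 m → arm 0.18 m, τ = 98.7 × 0.18 = 17.77 N·m counterclockwise.
Bag of cement: 40.4 × 10 = 404 N down at 4.22 m → arm 0.19 m, τ = 404 × 0.19 = 76.76 N·m clockwise.
Paint can: 8.95 × 10 = 89.5 N down at 2.96 m → arm 1.07 m, τ = 89.5 × 1.07 = 95.77 N·m counterclockwise.
Net load moment about support B = 36.78 N·m counterclockwise.
Reaction R at support A is upward at 1.22 m, arm 2.81 m → moment R × 2.81 clockwise.
Balancing moments: R × 2.81 = 36.78, giving R = 13.1 N.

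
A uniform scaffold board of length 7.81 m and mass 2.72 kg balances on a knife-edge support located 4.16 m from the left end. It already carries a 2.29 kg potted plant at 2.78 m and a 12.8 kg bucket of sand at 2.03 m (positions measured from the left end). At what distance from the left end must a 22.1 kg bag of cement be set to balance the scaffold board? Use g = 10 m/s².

x ≈ 5.57 m from the left end

Sum moments about the knife-edge support (at 4.16 m from the left end) (the support reaction has zero arm there).
Beam weight: 2.72 × 10 = 27.2 N down at 3.905 m → arm 0.255 m, τ = 27.2 × 0.255 = 6.936 N·m counterclockwise.
Potted plant: 2.29 × 10 = 22.9 N down at 2.78 m → arm 1.38 m, τ = 22.9 × 1.38 = 31.6 N·m counterclockwise.
Bucket of sand: 12.8 × 10 = 128 N down at 2.03 m → arm 2.13 m, τ = 128 × 2.13 = 272.6 N·m counterclockwise.
Net moment of existing loads = 311.1 N·m counterclockwise.
The bag of cement weighs 22.1 × 10 = 221 N and must supply an equal clockwise moment, so its lever arm about the knife-edge support is 311.1 / 221 = 1.41 m.
That puts it at 4.16 + 1.41 = 5.57 m from the left end.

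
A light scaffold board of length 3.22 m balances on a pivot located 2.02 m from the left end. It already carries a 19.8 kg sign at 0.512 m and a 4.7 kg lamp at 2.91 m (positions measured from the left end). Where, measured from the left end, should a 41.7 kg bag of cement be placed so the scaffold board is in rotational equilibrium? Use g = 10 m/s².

Take moments about the pivot (at 2.02 m from the left end).
Sign: 19.8 × 10 = 198 N down at 0.512 m → arm 1.508 m, τ = 198 × 1.508 = 298.6 N·m counterclockwise.
Lamp: 4.7 × 10 = 47 N down at 2.91 m → arm 0.89 m, τ = 47 × 0.89 = 41.83 N·m clockwise.
Net moment of existing loads = 256.8 N·m counterclockwise.
The bag of cement weighs 41.7 × 10 = 417 N and must supply an equal clockwise moment, so its lever arm about the pivot is 256.8 / 417 = 0.616 m.
That puts it at 2.02 + 0.616 = 2.64 m from the left end.

x ≈ 2.64 m from the left end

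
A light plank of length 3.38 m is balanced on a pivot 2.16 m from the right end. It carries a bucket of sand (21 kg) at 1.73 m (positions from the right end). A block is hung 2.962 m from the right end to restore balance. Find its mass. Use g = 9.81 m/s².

m ≈ 11.3 kg

Sum moments about the pivot (at 2.16 m from the right end) (the support reaction has zero arm there).
Bucket of sand: 21 × 9.81 = 206 N down at 1.73 m → arm 0.43 m, τ = 206 × 0.43 = 88.58 N·m clockwise.
Net moment of known loads = 88.58 N·m clockwise.
An unknown mass m at 2.962 m has arm 0.802 m; its moment is m·g·0.802 counterclockwise.
Setting net torque to zero: m × 9.81 × 0.802 = 88.58 → m = 88.58 / (9.81 × 0.802) = 11.3 kg.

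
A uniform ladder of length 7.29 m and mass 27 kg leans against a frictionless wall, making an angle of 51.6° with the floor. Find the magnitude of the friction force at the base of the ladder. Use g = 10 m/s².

Take moments about the foot of the ladder.
Ladder weight 27×10 = 270 N acts at 3.645 m along the ladder; its horizontal arm is 3.645·cos51.6° = 2.264 m → τ = 611.3 N·m clockwise.
Wall normal N acts horizontally at the top; its moment arm is the height L sinθ = 7.29·sin51.6° = 5.713 m, counterclockwise.
Στ = 0 ⇒ N × 5.713 = 611.3 ⇒ N = 107 N.
ΣFx = 0: friction at the foot balances the wall's push, so f = N_wall = 107 N.

f ≈ 107 N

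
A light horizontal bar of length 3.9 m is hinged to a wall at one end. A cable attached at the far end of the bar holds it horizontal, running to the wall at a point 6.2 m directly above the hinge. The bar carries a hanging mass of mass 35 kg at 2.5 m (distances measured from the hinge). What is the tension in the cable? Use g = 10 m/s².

T ≈ 265 N

Sum moments about the hinge (the unknown hinge reaction has zero arm there).
Hanging mass: 35 × 10 = 350 N down at 2.5 m → arm 2.5 m, τ = 350 × 2.5 = 875 N·m clockwise.
Total clockwise load moment = 875 N·m.
The cable tension T acts at 3.9 m; only its component perpendicular to the bar, T sinθ, produces torque. sinθ = h/√(h²+d²) = 6.2/√(6.2²+3.9²) = 0.8465.
Στ = 0 ⇒ T × 3.9 × 0.8465 = 875 ⇒ T = 875 / 3.301 = 265 N.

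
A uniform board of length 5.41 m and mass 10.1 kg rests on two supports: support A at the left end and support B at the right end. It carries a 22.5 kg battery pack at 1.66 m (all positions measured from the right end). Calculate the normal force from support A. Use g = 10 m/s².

R_A ≈ 120 N

Sum moments about support B (its reaction then has zero moment arm).
Beam weight: 10.1 × 10 = 101 N down at 2.705 m → arm 2.705 m, τ = 101 × 2.705 = 273.2 N·m counterclockwise.
Battery pack: 22.5 × 10 = 225 N down at 1.66 m → arm 1.66 m, τ = 225 × 1.66 = 373.5 N·m counterclockwise.
Net load moment about support B = 646.7 N·m counterclockwise.
Reaction R at support A is upward at 5.41 m, arm 5.41 m → moment R × 5.41 clockwise.
For rotational equilibrium, R × 5.41 = 646.7, so R = 120 N.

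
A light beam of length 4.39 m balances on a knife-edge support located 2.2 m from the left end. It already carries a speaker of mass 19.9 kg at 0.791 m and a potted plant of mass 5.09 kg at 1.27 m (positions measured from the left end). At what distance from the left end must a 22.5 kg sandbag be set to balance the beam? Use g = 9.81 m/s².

Sum moments about the knife-edge support (at 2.2 m from the left end) (the support reaction has zero arm there).
Speaker: 19.9 × 9.81 = 195.2 N down at 0.791 m → arm 1.409 m, τ = 195.2 × 1.409 = 275 N·m counterclockwise.
Potted plant: 5.09 × 9.81 = 49.93 N down at 1.27 m → arm 0.93 m, τ = 49.93 × 0.93 = 46.43 N·m counterclockwise.
Net moment of existing loads = 321.4 N·m counterclockwise.
The sandbag weighs 22.5 × 9.81 = 220.7 N and must supply an equal clockwise moment, so its lever arm about the knife-edge support is 321.4 / 220.7 = 1.46 m.
That puts it at 2.2 + 1.46 = 3.66 m from the left end.

x ≈ 3.66 m from the left end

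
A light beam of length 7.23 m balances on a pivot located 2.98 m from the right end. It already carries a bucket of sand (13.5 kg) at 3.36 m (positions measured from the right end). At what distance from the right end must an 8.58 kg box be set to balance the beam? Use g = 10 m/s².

Choose the pivot (at 2.98 m from the right end) as the axis so the support reaction has zero arm there.
Bucket of sand: 13.5 × 10 = 135 N down at 3.36 m → arm 0.38 m, τ = 135 × 0.38 = 51.3 N·m counterclockwise.
Net moment of existing loads = 51.3 N·m counterclockwise.
The box weighs 8.58 × 10 = 85.8 N and must supply an equal clockwise moment, so its lever arm about the pivot is 51.3 / 85.8 = 0.598 m.
That puts it at 2.98 − 0.598 = 2.38 m from the right end.

x ≈ 2.38 m from the right end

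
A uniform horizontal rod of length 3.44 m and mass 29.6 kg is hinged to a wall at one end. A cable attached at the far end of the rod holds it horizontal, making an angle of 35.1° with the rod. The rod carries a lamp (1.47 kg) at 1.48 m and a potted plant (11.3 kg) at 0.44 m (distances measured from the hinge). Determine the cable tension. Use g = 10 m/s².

Choose the hinge as the axis so the unknown hinge reaction has zero arm there.
Beam weight: 29.6 × 10 = 296 N down at 1.72 m → arm 1.72 m, τ = 296 × 1.72 = 509.1 N·m clockwise.
Lamp: 1.47 × 10 = 14.7 N down at 1.48 m → arm 1.48 m, τ = 14.7 × 1.48 = 21.76 N·m clockwise.
Potted plant: 11.3 × 10 = 113 N down at 0.44 m → arm 0.44 m, τ = 113 × 0.44 = 49.72 N·m clockwise.
Total clockwise load moment = 580.6 N·m.
The cable tension T acts at 3.44 m; only its component perpendicular to the rod, T sinθ, produces torque. sin 35.1° = 0.575.
Setting net torque to zero: T × 3.44 × 0.575 = 580.6 → T = 580.6 / 1.978 = 294 N.

T ≈ 294 N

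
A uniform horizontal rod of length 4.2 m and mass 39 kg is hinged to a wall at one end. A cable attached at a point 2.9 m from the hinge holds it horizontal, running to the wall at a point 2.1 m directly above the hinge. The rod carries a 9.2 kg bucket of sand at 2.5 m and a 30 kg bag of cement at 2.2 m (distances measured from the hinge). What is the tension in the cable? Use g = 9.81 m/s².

T ≈ 986 N

About the hinge:
Beam weight: 39 × 9.81 = 382.6 N down at 2.1 m → arm 2.1 m, τ = 382.6 × 2.1 = 803.5 N·m clockwise.
Bucket of sand: 9.2 × 9.81 = 90.25 N down at 2.5 m → arm 2.5 m, τ = 90.25 × 2.5 = 225.6 N·m clockwise.
Bag of cement: 30 × 9.81 = 294.3 N down at 2.2 m → arm 2.2 m, τ = 294.3 × 2.2 = 647.5 N·m clockwise.
Total clockwise load moment = 1677 N·m.
The cable tension T acts at 2.9 m; only its component perpendicular to the rod, T sinθ, produces torque. sinθ = h/√(h²+d²) = 2.1/√(2.1²+2.9²) = 0.5865.
Balancing moments: T × 2.9 × 0.5865 = 1677, giving T = 1677 / 1.701 = 986 N.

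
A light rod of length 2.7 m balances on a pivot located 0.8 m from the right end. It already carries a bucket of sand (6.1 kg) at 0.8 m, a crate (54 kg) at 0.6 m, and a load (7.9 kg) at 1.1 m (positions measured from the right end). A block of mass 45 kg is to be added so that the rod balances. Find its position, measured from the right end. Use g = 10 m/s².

Choose the pivot (at 0.8 m from the right end) as the axis so the support reaction has zero arm there.
Bucket of sand: acts at the pivot, moment arm 0 → no torque.
Crate: 54 × 10 = 540 N down at 0.6 m → arm 0.2 m, τ = 540 × 0.2 = 108 N·m clockwise.
Load: 7.9 × 10 = 79 N down at 1.1 m → arm 0.3 m, τ = 79 × 0.3 = 23.7 N·m counterclockwise.
Net moment of existing loads = 84.3 N·m clockwise.
The block weighs 45 × 10 = 450 N and must supply an equal counterclockwise moment, so its lever arm about the pivot is 84.3 / 450 = 0.187 m.
That puts it at 0.8 + 0.187 = 0.987 m from the right end.

x ≈ 0.987 m from the right end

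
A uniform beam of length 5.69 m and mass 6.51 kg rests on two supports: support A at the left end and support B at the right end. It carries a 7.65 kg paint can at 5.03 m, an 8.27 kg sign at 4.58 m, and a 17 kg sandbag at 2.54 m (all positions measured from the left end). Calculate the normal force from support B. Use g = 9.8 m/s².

R_B ≈ 238 N

About support A:
Beam weight: 6.51 × 9.8 = 63.8 N down at 2.845 m → arm 2.845 m, τ = 63.8 × 2.845 = 181.5 N·m clockwise.
Paint can: 7.65 × 9.8 = 74.97 N down at 5.03 m → arm 5.03 m, τ = 74.97 × 5.03 = 377.1 N·m clockwise.
Sign: 8.27 × 9.8 = 81.05 N down at 4.58 m → arm 4.58 m, τ = 81.05 × 4.58 = 371.2 N·m clockwise.
Sandbag: 17 × 9.8 = 166.6 N down at 2.54 m → arm 2.54 m, τ = 166.6 × 2.54 = 423.2 N·m clockwise.
Net load moment about support A = 1353 N·m clockwise.
Reaction R at support B is upward at 5.69 m, arm 5.69 m → moment R × 5.69 counterclockwise.
For rotational equilibrium, R × 5.69 = 1353, so R = 238 N.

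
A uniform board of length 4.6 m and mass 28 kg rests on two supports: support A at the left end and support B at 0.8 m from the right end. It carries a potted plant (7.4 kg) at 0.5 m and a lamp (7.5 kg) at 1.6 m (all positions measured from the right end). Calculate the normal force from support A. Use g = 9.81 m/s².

R_A ≈ 118 N

Taking torques about support B:
Beam weight: 28 × 9.81 = 274.7 N down at 2.3 m → arm 1.5 m, τ = 274.7 × 1.5 = 412 N·m counterclockwise.
Potted plant: 7.4 × 9.81 = 72.59 N down at 0.5 m → arm 0.3 m, τ = 72.59 × 0.3 = 21.78 N·m clockwise.
Lamp: 7.5 × 9.81 = 73.58 N down at 1.6 m → arm 0.8 m, τ = 73.58 × 0.8 = 58.86 N·m counterclockwise.
Net load moment about support B = 449.1 N·m counterclockwise.
Reaction R at support A is upward at 4.6 m, arm 3.8 m → moment R × 3.8 clockwise.
Στ = 0 ⇒ R × 3.8 = 449.1 ⇒ R = 118 N.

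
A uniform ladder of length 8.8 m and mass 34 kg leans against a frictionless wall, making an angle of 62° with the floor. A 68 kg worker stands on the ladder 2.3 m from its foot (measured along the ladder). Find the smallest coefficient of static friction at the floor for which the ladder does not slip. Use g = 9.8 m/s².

Take moments about the foot of the ladder.
Ladder weight 34×9.8 = 333.2 N acts at 4.4 m along the ladder; its horizontal arm is 4.4·cos62° = 2.066 m → τ = 688.4 N·m clockwise.
Worker: 68×9.8 = 666.4 N at 2.3 m → arm 1.08 m → τ = 719.7 N·m clockwise.
Wall normal N acts horizontally at the top; its moment arm is the height L sinθ = 8.8·sin62° = 7.77 m, counterclockwise.
For rotational equilibrium, N × 7.77 = 1408, so N = 181.2 N.
ΣFx = 0 ⇒ f = N_wall = 181.2 N. ΣFy = 0 ⇒ N_floor = 999.6 N.
μ_min = f / N_floor = 181.2 / 999.6 = 0.181.

μ_min ≈ 0.181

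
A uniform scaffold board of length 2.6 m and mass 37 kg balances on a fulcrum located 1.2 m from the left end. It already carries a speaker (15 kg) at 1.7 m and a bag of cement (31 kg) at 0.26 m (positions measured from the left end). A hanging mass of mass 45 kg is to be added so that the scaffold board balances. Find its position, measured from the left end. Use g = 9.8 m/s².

About the fulcrum (at 1.2 m from the left end):
Beam weight: 37 × 9.8 = 362.6 N down at 1.3 m → arm 0.1 m, τ = 362.6 × 0.1 = 36.26 N·m clockwise.
Speaker: 15 × 9.8 = 147 N down at 1.7 m → arm 0.5 m, τ = 147 × 0.5 = 73.5 N·m clockwise.
Bag of cement: 31 × 9.8 = 303.8 N down at 0.26 m → arm 0.94 m, τ = 303.8 × 0.94 = 285.6 N·m counterclockwise.
Net moment of existing loads = 175.8 N·m counterclockwise.
The hanging mass weighs 45 × 9.8 = 441 N and must supply an equal clockwise moment, so its lever arm about the fulcrum is 175.8 / 441 = 0.399 m.
That puts it at 1.2 + 0.399 = 1.6 m from the left end.

x ≈ 1.6 m from the left end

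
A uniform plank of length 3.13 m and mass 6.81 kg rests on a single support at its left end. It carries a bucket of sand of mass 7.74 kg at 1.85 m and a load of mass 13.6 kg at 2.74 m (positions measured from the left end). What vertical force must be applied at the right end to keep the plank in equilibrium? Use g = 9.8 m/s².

F ≈ 195 N

Take moments about the left end.
Beam weight: 6.81 × 9.8 = 66.74 N down at 1.565 m → arm 1.565 m, τ = 66.74 × 1.565 = 104.4 N·m clockwise.
Bucket of sand: 7.74 × 9.8 = 75.85 N down at 1.85 m → arm 1.85 m, τ = 75.85 × 1.85 = 140.3 N·m clockwise.
Load: 13.6 × 9.8 = 133.3 N down at 2.74 m → arm 2.74 m, τ = 133.3 × 2.74 = 365.2 N·m clockwise.
Net moment of the loads = 609.9 N·m clockwise.
The upward force F acts at the right end, arm 3.13 m, giving F × 3.13 counterclockwise.
For rotational equilibrium, F × 3.13 = 609.9, so F = 609.9 / 3.13 = 195 N.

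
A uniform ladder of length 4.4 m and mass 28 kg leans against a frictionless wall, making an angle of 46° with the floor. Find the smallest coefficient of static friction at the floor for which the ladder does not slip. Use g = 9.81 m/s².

μ_min ≈ 0.483

Taking torques about the foot of the ladder:
Ladder weight 28×9.81 = 274.7 N acts at 2.2 m along the ladder; its horizontal arm is 2.2·cos46° = 1.528 m → τ = 419.7 N·m clockwise.
Wall normal N acts horizontally at the top; its moment arm is the height L sinθ = 4.4·sin46° = 3.165 m, counterclockwise.
Setting net torque to zero: N × 3.165 = 419.7 → N = 132.6 N.
ΣFx = 0 ⇒ f = N_wall = 132.6 N. ΣFy = 0 ⇒ N_floor = 274.7 N.
μ_min = f / N_floor = 132.6 / 274.7 = 0.483.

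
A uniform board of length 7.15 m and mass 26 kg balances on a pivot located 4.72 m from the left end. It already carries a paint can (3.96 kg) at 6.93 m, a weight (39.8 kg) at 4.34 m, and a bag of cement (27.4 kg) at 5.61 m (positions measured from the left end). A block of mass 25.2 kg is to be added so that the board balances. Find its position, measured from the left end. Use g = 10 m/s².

x ≈ 5.19 m from the left end

Sum moments about the pivot (at 4.72 m from the left end) (the support reaction has zero arm there).
Beam weight: 26 × 10 = 260 N down at 3.575 m → arm 1.145 m, τ = 260 × 1.145 = 297.7 N·m counterclockwise.
Paint can: 3.96 × 10 = 39.6 N down at 6.93 m → arm 2.21 m, τ = 39.6 × 2.21 = 87.52 N·m clockwise.
Weight: 39.8 × 10 = 398 N down at 4.34 m → arm 0.38 m, τ = 398 × 0.38 = 151.2 N·m counterclockwise.
Bag of cement: 27.4 × 10 = 274 N down at 5.61 m → arm 0.89 m, τ = 274 × 0.89 = 243.9 N·m clockwise.
Net moment of existing loads = 117.5 N·m counterclockwise.
The block weighs 25.2 × 10 = 252 N and must supply an equal clockwise moment, so its lever arm about the pivot is 117.5 / 252 = 0.466 m.
That puts it at 4.72 + 0.466 = 5.19 m from the left end.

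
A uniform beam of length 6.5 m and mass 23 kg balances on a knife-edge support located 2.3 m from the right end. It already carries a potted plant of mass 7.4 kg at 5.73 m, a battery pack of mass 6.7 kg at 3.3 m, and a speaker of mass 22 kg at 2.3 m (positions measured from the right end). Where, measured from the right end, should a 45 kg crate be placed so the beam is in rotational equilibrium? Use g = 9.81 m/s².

x ≈ 1.1 m from the right end

Take moments about the knife-edge support (at 2.3 m from the right end).
Beam weight: 23 × 9.81 = 225.6 N down at 3.25 m → arm 0.95 m, τ = 225.6 × 0.95 = 214.3 N·m counterclockwise.
Potted plant: 7.4 × 9.81 = 72.59 N down at 5.73 m → arm 3.43 m, τ = 72.59 × 3.43 = 249 N·m counterclockwise.
Battery pack: 6.7 × 9.81 = 65.73 N down at 3.3 m → arm 1 m, τ = 65.73 × 1 = 65.73 N·m counterclockwise.
Speaker: acts at the knife-edge support, moment arm 0 → no torque.
Net moment of existing loads = 529 N·m counterclockwise.
The crate weighs 45 × 9.81 = 441.5 N and must supply an equal clockwise moment, so its lever arm about the knife-edge support is 529 / 441.5 = 1.2 m.
That puts it at 2.3 − 1.2 = 1.1 m from the right end.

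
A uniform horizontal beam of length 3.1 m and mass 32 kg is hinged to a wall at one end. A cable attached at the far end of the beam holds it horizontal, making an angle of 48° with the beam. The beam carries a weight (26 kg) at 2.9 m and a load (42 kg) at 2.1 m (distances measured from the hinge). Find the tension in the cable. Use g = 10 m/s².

T ≈ 925 N

Taking torques about the hinge:
Beam weight: 32 × 10 = 320 N down at 1.55 m → arm 1.55 m, τ = 320 × 1.55 = 496 N·m clockwise.
Weight: 26 × 10 = 260 N down at 2.9 m → arm 2.9 m, τ = 260 × 2.9 = 754 N·m clockwise.
Load: 42 × 10 = 420 N down at 2.1 m → arm 2.1 m, τ = 420 × 2.1 = 882 N·m clockwise.
Total clockwise load moment = 2132 N·m.
The cable tension T acts at 3.1 m; only its component perpendicular to the beam, T sinθ, produces torque. sin 48° = 0.7431.
Στ = 0 ⇒ T × 3.1 × 0.7431 = 2132 ⇒ T = 2132 / 2.304 = 925 N.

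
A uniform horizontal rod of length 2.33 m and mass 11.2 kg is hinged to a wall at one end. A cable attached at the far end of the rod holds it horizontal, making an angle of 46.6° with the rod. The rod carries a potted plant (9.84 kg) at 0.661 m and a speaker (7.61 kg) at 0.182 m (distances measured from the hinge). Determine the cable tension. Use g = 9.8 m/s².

T ≈ 121 N

Taking torques about the hinge:
Beam weight: 11.2 × 9.8 = 109.8 N down at 1.165 m → arm 1.165 m, τ = 109.8 × 1.165 = 127.9 N·m clockwise.
Potted plant: 9.84 × 9.8 = 96.43 N down at 0.661 m → arm 0.661 m, τ = 96.43 × 0.661 = 63.74 N·m clockwise.
Speaker: 7.61 × 9.8 = 74.58 N down at 0.182 m → arm 0.182 m, τ = 74.58 × 0.182 = 13.57 N·m clockwise.
Total clockwise load moment = 205.2 N·m.
The cable tension T acts at 2.33 m; only its component perpendicular to the rod, T sinθ, produces torque. sin 46.6° = 0.7266.
Στ = 0 ⇒ T × 2.33 × 0.7266 = 205.2 ⇒ T = 205.2 / 1.693 = 121 N.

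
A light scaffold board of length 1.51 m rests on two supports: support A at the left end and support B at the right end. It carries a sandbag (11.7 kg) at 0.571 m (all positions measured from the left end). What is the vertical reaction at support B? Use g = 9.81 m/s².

Sum moments about support A (its reaction then has zero moment arm).
Sandbag: 11.7 × 9.81 = 114.8 N down at 0.571 m → arm 0.571 m, τ = 114.8 × 0.571 = 65.55 N·m clockwise.
Net load moment about support A = 65.55 N·m clockwise.
Reaction R at support B is upward at 1.51 m, arm 1.51 m → moment R × 1.51 counterclockwise.
Setting net torque to zero: R × 1.51 = 65.55 → R = 43.4 N.

R_B ≈ 43.4 N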